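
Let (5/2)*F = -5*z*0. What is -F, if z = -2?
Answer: 0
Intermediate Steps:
F = 0 (F = 2*(-5*(-2)*0)/5 = 2*(10*0)/5 = (2/5)*0 = 0)
-F = -1*0 = 0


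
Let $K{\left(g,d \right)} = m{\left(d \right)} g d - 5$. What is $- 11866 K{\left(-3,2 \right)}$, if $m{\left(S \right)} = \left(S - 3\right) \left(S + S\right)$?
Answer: $-225454$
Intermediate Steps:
$m{\left(S \right)} = 2 S \left(-3 + S\right)$ ($m{\left(S \right)} = \left(-3 + S\right) 2 S = 2 S \left(-3 + S\right)$)
$K{\left(g,d \right)} = -5 + 2 g d^{2} \left(-3 + d\right)$ ($K{\left(g,d \right)} = 2 d \left(-3 + d\right) g d - 5 = 2 d g \left(-3 + d\right) d - 5 = 2 g d^{2} \left(-3 + d\right) - 5 = -5 + 2 g d^{2} \left(-3 + d\right)$)
$- 11866 K{\left(-3,2 \right)} = - 11866 \left(-5 + 2 \left(-3\right) 2^{2} \left(-3 + 2\right)\right) = - 11866 \left(-5 + 2 \left(-3\right) 4 \left(-1\right)\right) = - 11866 \left(-5 + 24\right) = \left(-11866\right) 19 = -225454$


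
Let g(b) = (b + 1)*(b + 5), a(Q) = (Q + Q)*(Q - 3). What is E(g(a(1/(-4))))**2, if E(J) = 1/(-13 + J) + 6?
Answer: 3062500/78961 ≈ 38.785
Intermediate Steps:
a(Q) = 2*Q*(-3 + Q) (a(Q) = (2*Q)*(-3 + Q) = 2*Q*(-3 + Q))
g(b) = (1 + b)*(5 + b)
E(J) = 6 + 1/(-13 + J)
E(g(a(1/(-4))))**2 = ((-77 + 6*(5 + (2*(-3 + 1/(-4))/(-4))**2 + 6*(2*(-3 + 1/(-4))/(-4))))/(-13 + (5 + (2*(-3 + 1/(-4))/(-4))**2 + 6*(2*(-3 + 1/(-4))/(-4)))))**2 = ((-77 + 6*(5 + (2*(-1/4)*(-3 - 1/4))**2 + 6*(2*(-1/4)*(-3 - 1/4))))/(-13 + (5 + (2*(-1/4)*(-3 - 1/4))**2 + 6*(2*(-1/4)*(-3 - 1/4)))))**2 = ((-77 + 6*(5 + (2*(-1/4)*(-13/4))**2 + 6*(2*(-1/4)*(-13/4))))/(-13 + (5 + (2*(-1/4)*(-13/4))**2 + 6*(2*(-1/4)*(-13/4)))))**2 = ((-77 + 6*(5 + (13/8)**2 + 6*(13/8)))/(-13 + (5 + (13/8)**2 + 6*(13/8))))**2 = ((-77 + 6*(5 + 169/64 + 39/4))/(-13 + (5 + 169/64 + 39/4)))**2 = ((-77 + 6*(1113/64))/(-13 + 1113/64))**2 = ((-77 + 3339/32)/(281/64))**2 = ((64/281)*(875/32))**2 = (1750/281)**2 = 3062500/78961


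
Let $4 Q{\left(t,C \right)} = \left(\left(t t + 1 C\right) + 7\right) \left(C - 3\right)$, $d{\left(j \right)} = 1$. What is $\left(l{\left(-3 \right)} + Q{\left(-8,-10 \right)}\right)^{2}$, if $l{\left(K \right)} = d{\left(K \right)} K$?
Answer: $\frac{648025}{16} \approx 40502.0$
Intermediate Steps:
$Q{\left(t,C \right)} = \frac{\left(-3 + C\right) \left(7 + C + t^{2}\right)}{4}$ ($Q{\left(t,C \right)} = \frac{\left(\left(t t + 1 C\right) + 7\right) \left(C - 3\right)}{4} = \frac{\left(\left(t^{2} + C\right) + 7\right) \left(-3 + C\right)}{4} = \frac{\left(\left(C + t^{2}\right) + 7\right) \left(-3 + C\right)}{4} = \frac{\left(7 + C + t^{2}\right) \left(-3 + C\right)}{4} = \frac{\left(-3 + C\right) \left(7 + C + t^{2}\right)}{4}$)
$l{\left(K \right)} = K$ ($l{\left(K \right)} = 1 K = K$)
$\left(l{\left(-3 \right)} + Q{\left(-8,-10 \right)}\right)^{2} = \left(-3 - \left(\frac{61}{4} - 25 + 208\right)\right)^{2} = \left(-3 - \left(\frac{153}{4} + 160\right)\right)^{2} = \left(-3 - \frac{793}{4}\right)^{2} = \left(- \frac{805}{4}\right)^{2} = \frac{648025}{16}$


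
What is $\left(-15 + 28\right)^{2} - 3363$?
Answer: $-3194$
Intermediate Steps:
$\left(-15 + 28\right)^{2} - 3363 = 13^{2} - 3363 = 169 - 3363 = -3194$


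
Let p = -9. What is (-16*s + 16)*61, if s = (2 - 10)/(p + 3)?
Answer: -976/3 ≈ -325.33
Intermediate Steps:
s = 4/3 (s = (2 - 10)/(-9 + 3) = -8/(-6) = -8*(-1/6) = 4/3 ≈ 1.3333)
(-16*s + 16)*61 = (-16*4/3 + 16)*61 = (-64/3 + 16)*61 = -16/3*61 = -976/3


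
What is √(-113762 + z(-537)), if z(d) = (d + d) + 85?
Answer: 13*I*√679 ≈ 338.75*I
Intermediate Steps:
z(d) = 85 + 2*d (z(d) = 2*d + 85 = 85 + 2*d)
√(-113762 + z(-537)) = √(-113762 + (85 + 2*(-537))) = √(-113762 + (85 - 1074)) = √(-113762 - 989) = √(-114751) = 13*I*√679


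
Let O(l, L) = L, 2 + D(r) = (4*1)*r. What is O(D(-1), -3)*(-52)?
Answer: 156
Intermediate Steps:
D(r) = -2 + 4*r (D(r) = -2 + (4*1)*r = -2 + 4*r)
O(D(-1), -3)*(-52) = -3*(-52) = 156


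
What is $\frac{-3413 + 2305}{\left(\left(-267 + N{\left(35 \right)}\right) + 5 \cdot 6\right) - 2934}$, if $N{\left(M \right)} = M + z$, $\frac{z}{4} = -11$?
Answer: $\frac{277}{795} \approx 0.34843$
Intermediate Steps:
$z = -44$ ($z = 4 \left(-11\right) = -44$)
$N{\left(M \right)} = -44 + M$ ($N{\left(M \right)} = M - 44 = -44 + M$)
$\frac{-3413 + 2305}{\left(\left(-267 + N{\left(35 \right)}\right) + 5 \cdot 6\right) - 2934} = \frac{-3413 + 2305}{\left(\left(-267 + \left(-44 + 35\right)\right) + 5 \cdot 6\right) - 2934} = - \frac{1108}{\left(\left(-267 - 9\right) + 30\right) - 2934} = - \frac{1108}{\left(-276 + 30\right) - 2934} = - \frac{1108}{-246 - 2934} = - \frac{1108}{-3180} = \left(-1108\right) \left(- \frac{1}{3180}\right) = \frac{277}{795}$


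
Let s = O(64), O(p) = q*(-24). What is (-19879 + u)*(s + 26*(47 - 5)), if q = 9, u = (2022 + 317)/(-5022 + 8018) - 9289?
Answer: -19137312591/749 ≈ -2.5550e+7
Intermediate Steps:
u = -27827505/2996 (u = 2339/2996 - 9289 = -27827505/2996 ≈ -9288.2)
O(p) = -216 (O(p) = 9*(-24) = -216)
s = -216
(-19879 + u)*(s + 26*(47 - 5)) = (-19879 - 27827505/2996)*(-216 + 26*(47 - 5)) = -87384989*(-216 + 26*42)/2996 = -87384989*(-216 + 1092)/2996 = -87384989/2996*876 = -19137312591/749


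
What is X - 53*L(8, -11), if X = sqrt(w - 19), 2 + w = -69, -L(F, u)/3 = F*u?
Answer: -13992 + 3*I*sqrt(10) ≈ -13992.0 + 9.4868*I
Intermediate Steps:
L(F, u) = -3*F*u
w = -71 (w = -2 - 69 = -71)
X = 3*I*sqrt(10) (X = sqrt(-71 - 19) = sqrt(-90) = 3*I*sqrt(10) ≈ 9.4868*I)
X - 53*L(8, -11) = 3*I*sqrt(10) - (-159)*8*(-11) = 3*I*sqrt(10) - 53*264 = 3*I*sqrt(10) - 13992 = -13992 + 3*I*sqrt(10)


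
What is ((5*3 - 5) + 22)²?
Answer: 1024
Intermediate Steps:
((5*3 - 5) + 22)² = ((15 - 5) + 22)² = (10 + 22)² = 32² = 1024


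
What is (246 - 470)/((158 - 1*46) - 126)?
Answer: 16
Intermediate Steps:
(246 - 470)/((158 - 1*46) - 126) = -224/((158 - 46) - 126) = -224/(112 - 126) = -224/(-14) = -224*(-1/14) = 16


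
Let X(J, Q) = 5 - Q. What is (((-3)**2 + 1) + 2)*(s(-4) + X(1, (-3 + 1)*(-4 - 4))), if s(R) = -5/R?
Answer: -117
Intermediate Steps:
(((-3)**2 + 1) + 2)*(s(-4) + X(1, (-3 + 1)*(-4 - 4))) = (((-3)**2 + 1) + 2)*(-5/(-4) + (5 - (-3 + 1)*(-4 - 4))) = ((9 + 1) + 2)*(-5*(-1/4) + (5 - (-2)*(-8))) = (10 + 2)*(5/4 + (5 - 1*16)) = 12*(5/4 + (5 - 16)) = 12*(5/4 - 11) = 12*(-39/4) = -117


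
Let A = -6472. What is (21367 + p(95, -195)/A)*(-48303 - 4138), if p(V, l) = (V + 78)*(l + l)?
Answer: -3627729254027/3236 ≈ -1.1211e+9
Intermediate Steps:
p(V, l) = 2*l*(78 + V) (p(V, l) = (78 + V)*(2*l) = 2*l*(78 + V))
(21367 + p(95, -195)/A)*(-48303 - 4138) = (21367 + (2*(-195)*(78 + 95))/(-6472))*(-48303 - 4138) = (21367 + (2*(-195)*173)*(-1/6472))*(-52441) = (21367 - 67470*(-1/6472))*(-52441) = (21367 + 33735/3236)*(-52441) = (69177347/3236)*(-52441) = -3627729254027/3236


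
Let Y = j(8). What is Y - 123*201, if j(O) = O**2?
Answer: -24659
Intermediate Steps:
Y = 64 (Y = 8**2 = 64)
Y - 123*201 = 64 - 123*201 = 64 - 24723 = -24659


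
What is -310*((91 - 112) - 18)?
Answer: 12090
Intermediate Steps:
-310*((91 - 112) - 18) = -310*(-21 - 18) = -310*(-39) = 12090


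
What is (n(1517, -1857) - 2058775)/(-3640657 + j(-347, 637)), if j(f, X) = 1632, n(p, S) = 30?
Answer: 31673/55985 ≈ 0.56574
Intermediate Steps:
(n(1517, -1857) - 2058775)/(-3640657 + j(-347, 637)) = (30 - 2058775)/(-3640657 + 1632) = -2058745/(-3639025) = -2058745*(-1/3639025) = 31673/55985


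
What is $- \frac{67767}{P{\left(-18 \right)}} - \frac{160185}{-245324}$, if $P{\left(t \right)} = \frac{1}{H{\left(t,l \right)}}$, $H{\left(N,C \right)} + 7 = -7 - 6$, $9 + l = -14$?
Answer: $\frac{332497590345}{245324} \approx 1.3553 \cdot 10^{6}$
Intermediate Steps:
$l = -23$ ($l = -9 - 14 = -23$)
$H{\left(N,C \right)} = -20$ ($H{\left(N,C \right)} = -7 - 13 = -20$)
$P{\left(t \right)} = - \frac{1}{20}$ ($P{\left(t \right)} = \frac{1}{-20} = - \frac{1}{20}$)
$- \frac{67767}{P{\left(-18 \right)}} - \frac{160185}{-245324} = - \frac{67767}{- \frac{1}{20}} - \frac{160185}{-245324} = \left(-67767\right) \left(-20\right) - - \frac{160185}{245324} = 1355340 + \frac{160185}{245324} = \frac{332497590345}{245324}$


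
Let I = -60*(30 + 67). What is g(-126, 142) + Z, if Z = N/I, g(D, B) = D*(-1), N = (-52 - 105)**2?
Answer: 708671/5820 ≈ 121.76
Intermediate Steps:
N = 24649 (N = (-157)**2 = 24649)
I = -5820 (I = -60*97 = -5820)
g(D, B) = -D
Z = -24649/5820 (Z = 24649/(-5820) = 24649*(-1/5820) = -24649/5820 ≈ -4.2352)
g(-126, 142) + Z = -1*(-126) - 24649/5820 = 126 - 24649/5820 = 708671/5820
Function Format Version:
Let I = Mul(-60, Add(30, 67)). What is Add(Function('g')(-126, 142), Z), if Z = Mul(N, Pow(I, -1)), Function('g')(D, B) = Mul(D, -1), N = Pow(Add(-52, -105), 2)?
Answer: Rational(708671, 5820) ≈ 121.76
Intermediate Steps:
N = 24649 (N = Pow(-157, 2) = 24649)
I = -5820 (I = Mul(-60, 97) = -5820)
Function('g')(D, B) = Mul(-1, D)
Z = Rational(-24649, 5820) (Z = Mul(24649, Pow(-5820, -1)) = Mul(24649, Rational(-1, 5820)) = Rational(-24649, 5820) ≈ -4.2352)
Add(Function('g')(-126, 142), Z) = Add(Mul(-1, -126), Rational(-24649, 5820)) = Add(126, Rational(-24649, 5820)) = Rational(708671, 5820)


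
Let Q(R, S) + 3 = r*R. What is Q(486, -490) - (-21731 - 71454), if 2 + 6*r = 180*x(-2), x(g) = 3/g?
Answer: 71150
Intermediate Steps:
r = -136/3 (r = -1/3 + (180*(3/(-2)))/6 = -1/3 + (180*(3*(-1/2)))/6 = -1/3 + (180*(-3/2))/6 = -1/3 + (1/6)*(-270) = -1/3 - 45 = -136/3 ≈ -45.333)
Q(R, S) = -3 - 136*R/3
Q(486, -490) - (-21731 - 71454) = (-3 - 136/3*486) - (-21731 - 71454) = (-3 - 22032) - 1*(-93185) = -22035 + 93185 = 71150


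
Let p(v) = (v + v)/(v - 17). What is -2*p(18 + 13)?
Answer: -62/7 ≈ -8.8571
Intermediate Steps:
p(v) = 2*v/(-17 + v) (p(v) = (2*v)/(-17 + v) = 2*v/(-17 + v))
-2*p(18 + 13) = -4*(18 + 13)/(-17 + (18 + 13)) = -4*31/(-17 + 31) = -4*31/14 = -2*31/7 = -62/7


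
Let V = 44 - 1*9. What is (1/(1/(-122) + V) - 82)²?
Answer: 122455204096/18224361 ≈ 6719.3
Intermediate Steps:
V = 35 (V = 44 - 9 = 35)
(1/(1/(-122) + V) - 82)² = (1/(1/(-122) + 35) - 82)² = (1/(-1/122 + 35) - 82)² = (1/(4269/122) - 82)² = (122/4269 - 82)² = (-349936/4269)² = 122455204096/18224361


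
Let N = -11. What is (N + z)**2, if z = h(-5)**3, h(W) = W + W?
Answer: 1022121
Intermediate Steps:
h(W) = 2*W
z = -1000 (z = (2*(-5))**3 = (-10)**3 = -1000)
(N + z)**2 = (-11 - 1000)**2 = (-1011)**2 = 1022121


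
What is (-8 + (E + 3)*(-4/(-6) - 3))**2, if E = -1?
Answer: 1444/9 ≈ 160.44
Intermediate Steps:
(-8 + (E + 3)*(-4/(-6) - 3))**2 = (-8 + (-1 + 3)*(-4/(-6) - 3))**2 = (-8 + 2*(-4*(-1/6) - 3))**2 = (-8 + 2*(2/3 - 3))**2 = (-8 + 2*(-7/3))**2 = (-8 - 14/3)**2 = (-38/3)**2 = 1444/9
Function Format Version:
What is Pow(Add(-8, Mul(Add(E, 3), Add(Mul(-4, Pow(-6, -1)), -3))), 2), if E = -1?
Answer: Rational(1444, 9) ≈ 160.44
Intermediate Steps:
Pow(Add(-8, Mul(Add(E, 3), Add(Mul(-4, Pow(-6, -1)), -3))), 2) = Pow(Add(-8, Mul(Add(-1, 3), Add(Mul(-4, Pow(-6, -1)), -3))), 2) = Pow(Add(-8, Mul(2, Add(Mul(-4, Rational(-1, 6)), -3))), 2) = Pow(Add(-8, Mul(2, Add(Rational(2, 3), -3))), 2) = Pow(Add(-8, Mul(2, Rational(-7, 3))), 2) = Pow(Add(-8, Rational(-14, 3)), 2) = Pow(Rational(-38, 3), 2) = Rational(1444, 9)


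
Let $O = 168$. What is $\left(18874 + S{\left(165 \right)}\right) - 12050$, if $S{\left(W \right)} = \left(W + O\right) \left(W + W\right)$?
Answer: $116714$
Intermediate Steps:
$S{\left(W \right)} = 2 W \left(168 + W\right)$ ($S{\left(W \right)} = \left(W + 168\right) \left(W + W\right) = \left(168 + W\right) 2 W = 2 W \left(168 + W\right)$)
$\left(18874 + S{\left(165 \right)}\right) - 12050 = \left(18874 + 2 \cdot 165 \left(168 + 165\right)\right) - 12050 = \left(18874 + 2 \cdot 165 \cdot 333\right) - 12050 = \left(18874 + 109890\right) - 12050 = 128764 - 12050 = 116714$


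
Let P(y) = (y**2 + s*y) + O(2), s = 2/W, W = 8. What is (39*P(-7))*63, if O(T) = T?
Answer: 484029/4 ≈ 1.2101e+5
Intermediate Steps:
s = 1/4 (s = 2/8 = 2*(1/8) = 1/4 ≈ 0.25000)
P(y) = 2 + y**2 + y/4 (P(y) = (y**2 + y/4) + 2 = 2 + y**2 + y/4)
(39*P(-7))*63 = (39*(2 + (-7)**2 + (1/4)*(-7)))*63 = (39*(2 + 49 - 7/4))*63 = (39*(197/4))*63 = (7683/4)*63 = 484029/4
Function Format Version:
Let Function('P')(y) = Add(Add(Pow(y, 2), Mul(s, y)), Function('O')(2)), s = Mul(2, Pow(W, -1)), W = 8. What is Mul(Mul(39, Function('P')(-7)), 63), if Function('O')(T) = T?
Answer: Rational(484029, 4) ≈ 1.2101e+5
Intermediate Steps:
s = Rational(1, 4) (s = Mul(2, Pow(8, -1)) = Mul(2, Rational(1, 8)) = Rational(1, 4) ≈ 0.25000)
Function('P')(y) = Add(2, Pow(y, 2), Mul(Rational(1, 4), y)) (Function('P')(y) = Add(Add(Pow(y, 2), Mul(Rational(1, 4), y)), 2) = Add(2, Pow(y, 2), Mul(Rational(1, 4), y)))
Mul(Mul(39, Function('P')(-7)), 63) = Mul(Mul(39, Add(2, Pow(-7, 2), Mul(Rational(1, 4), -7))), 63) = Mul(Mul(39, Add(2, 49, Rational(-7, 4))), 63) = Mul(Mul(39, Rational(197, 4)), 63) = Mul(Rational(7683, 4), 63) = Rational(484029, 4)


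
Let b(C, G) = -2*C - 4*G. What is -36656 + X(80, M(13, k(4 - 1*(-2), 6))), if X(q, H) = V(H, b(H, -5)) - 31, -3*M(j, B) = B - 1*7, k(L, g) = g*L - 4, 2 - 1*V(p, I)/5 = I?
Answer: -110581/3 ≈ -36860.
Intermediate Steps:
b(C, G) = -4*G - 2*C
V(p, I) = 10 - 5*I
k(L, g) = -4 + L*g (k(L, g) = L*g - 4 = -4 + L*g)
M(j, B) = 7/3 - B/3 (M(j, B) = -(B - 1*7)/3 = -(B - 7)/3 = -(-7 + B)/3 = 7/3 - B/3)
X(q, H) = -121 + 10*H (X(q, H) = (10 - 5*(-4*(-5) - 2*H)) - 31 = (10 - 5*(20 - 2*H)) - 31 = (10 + (-100 + 10*H)) - 31 = (-90 + 10*H) - 31 = -121 + 10*H)
-36656 + X(80, M(13, k(4 - 1*(-2), 6))) = -36656 + (-121 + 10*(7/3 - (-4 + (4 - 1*(-2))*6)/3)) = -36656 + (-121 + 10*(7/3 - (-4 + (4 + 2)*6)/3)) = -36656 + (-121 + 10*(7/3 - (-4 + 6*6)/3)) = -36656 + (-121 + 10*(7/3 - (-4 + 36)/3)) = -36656 + (-121 + 10*(7/3 - 1/3*32)) = -36656 + (-121 + 10*(7/3 - 32/3)) = -36656 + (-121 + 10*(-25/3)) = -36656 + (-121 - 250/3) = -36656 - 613/3 = -110581/3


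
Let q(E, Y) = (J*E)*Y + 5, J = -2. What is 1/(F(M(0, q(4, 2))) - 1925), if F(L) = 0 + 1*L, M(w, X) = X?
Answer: -1/1936 ≈ -0.00051653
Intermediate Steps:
q(E, Y) = 5 - 2*E*Y (q(E, Y) = (-2*E)*Y + 5 = -2*E*Y + 5 = 5 - 2*E*Y)
F(L) = L (F(L) = 0 + L = L)
1/(F(M(0, q(4, 2))) - 1925) = 1/((5 - 2*4*2) - 1925) = 1/((5 - 16) - 1925) = 1/(-11 - 1925) = 1/(-1936) = -1/1936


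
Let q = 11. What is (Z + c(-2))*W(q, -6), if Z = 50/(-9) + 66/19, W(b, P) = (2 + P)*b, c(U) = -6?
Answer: 60808/171 ≈ 355.60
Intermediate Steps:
W(b, P) = b*(2 + P)
Z = -356/171 (Z = 50*(-1/9) + 66*(1/19) = -50/9 + 66/19 = -356/171 ≈ -2.0819)
(Z + c(-2))*W(q, -6) = (-356/171 - 6)*(11*(2 - 6)) = -15202*(-4)/171 = -1382/171*(-44) = 60808/171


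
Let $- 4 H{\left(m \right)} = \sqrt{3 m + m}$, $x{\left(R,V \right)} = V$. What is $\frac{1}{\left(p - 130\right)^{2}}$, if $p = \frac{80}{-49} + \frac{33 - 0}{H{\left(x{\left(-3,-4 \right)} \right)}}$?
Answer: $\frac{1155675731}{24137775346441} + \frac{5564797700 i}{217239978117969} \approx 4.7878 \cdot 10^{-5} + 2.5616 \cdot 10^{-5} i$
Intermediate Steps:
$H{\left(m \right)} = - \frac{\sqrt{m}}{2}$ ($H{\left(m \right)} = - \frac{\sqrt{3 m + m}}{4} = - \frac{\sqrt{4 m}}{4} = - \frac{2 \sqrt{m}}{4} = - \frac{\sqrt{m}}{2}$)
$p = - \frac{80}{49} + 33 i$ ($p = \frac{80}{-49} + \frac{33 - 0}{\left(- \frac{1}{2}\right) \sqrt{-4}} = 80 \left(- \frac{1}{49}\right) + \frac{33 + 0}{\left(- \frac{1}{2}\right) 2 i} = - \frac{80}{49} + \frac{33}{\left(-1\right) i} = - \frac{80}{49} + 33 i \approx -1.6327 + 33.0 i$)
$\frac{1}{\left(p - 130\right)^{2}} = \frac{1}{\left(\left(- \frac{80}{49} + 33 i\right) - 130\right)^{2}} = \frac{1}{\left(- \frac{6450}{49} + 33 i\right)^{2}}$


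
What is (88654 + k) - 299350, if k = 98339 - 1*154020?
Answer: -266377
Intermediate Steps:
k = -55681 (k = 98339 - 154020 = -55681)
(88654 + k) - 299350 = (88654 - 55681) - 299350 = 32973 - 299350 = -266377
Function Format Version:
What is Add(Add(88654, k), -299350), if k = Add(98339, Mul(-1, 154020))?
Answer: -266377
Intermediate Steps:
k = -55681 (k = Add(98339, -154020) = -55681)
Add(Add(88654, k), -299350) = Add(Add(88654, -55681), -299350) = Add(32973, -299350) = -266377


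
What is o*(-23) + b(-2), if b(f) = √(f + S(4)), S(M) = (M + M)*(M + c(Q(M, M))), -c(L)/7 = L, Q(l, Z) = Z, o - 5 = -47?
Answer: 966 + I*√194 ≈ 966.0 + 13.928*I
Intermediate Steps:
o = -42 (o = 5 - 47 = -42)
c(L) = -7*L
S(M) = -12*M² (S(M) = (M + M)*(M - 7*M) = (2*M)*(-6*M) = -12*M²)
b(f) = √(-192 + f) (b(f) = √(f - 12*4²) = √(f - 12*16) = √(f - 192) = √(-192 + f))
o*(-23) + b(-2) = -42*(-23) + √(-192 - 2) = 966 + √(-194) = 966 + I*√194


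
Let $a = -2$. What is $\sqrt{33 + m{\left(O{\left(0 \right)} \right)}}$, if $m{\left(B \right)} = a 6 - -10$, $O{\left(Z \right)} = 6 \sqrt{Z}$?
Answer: $\sqrt{31} \approx 5.5678$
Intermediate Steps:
$m{\left(B \right)} = -2$ ($m{\left(B \right)} = \left(-2\right) 6 - -10 = -12 + 10 = -2$)
$\sqrt{33 + m{\left(O{\left(0 \right)} \right)}} = \sqrt{33 - 2} = \sqrt{31}$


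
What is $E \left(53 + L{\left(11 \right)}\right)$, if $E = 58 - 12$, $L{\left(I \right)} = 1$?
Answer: $2484$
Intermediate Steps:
$E = 46$
$E \left(53 + L{\left(11 \right)}\right) = 46 \left(53 + 1\right) = 46 \cdot 54 = 2484$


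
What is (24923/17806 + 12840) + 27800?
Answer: 723660763/17806 ≈ 40641.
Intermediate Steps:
(24923/17806 + 12840) + 27800 = 228653963/17806 + 27800 = 723660763/17806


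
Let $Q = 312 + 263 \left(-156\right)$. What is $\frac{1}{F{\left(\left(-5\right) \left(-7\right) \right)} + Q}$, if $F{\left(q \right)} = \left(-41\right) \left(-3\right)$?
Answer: $- \frac{1}{40593} \approx -2.4635 \cdot 10^{-5}$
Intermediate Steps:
$Q = -40716$ ($Q = 312 - 41028 = -40716$)
$F{\left(q \right)} = 123$
$\frac{1}{F{\left(\left(-5\right) \left(-7\right) \right)} + Q} = \frac{1}{123 - 40716} = \frac{1}{-40593} = - \frac{1}{40593}$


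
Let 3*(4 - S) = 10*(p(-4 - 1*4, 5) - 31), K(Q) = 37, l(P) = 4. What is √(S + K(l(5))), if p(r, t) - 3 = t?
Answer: √1059/3 ≈ 10.847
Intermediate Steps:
p(r, t) = 3 + t
S = 242/3 (S = 4 - 10*((3 + 5) - 31)/3 = 4 - 10*(8 - 31)/3 = 4 - 10*(-23)/3 = 4 - ⅓*(-230) = 4 + 230/3 = 242/3 ≈ 80.667)
√(S + K(l(5))) = √(242/3 + 37) = √(353/3) = √1059/3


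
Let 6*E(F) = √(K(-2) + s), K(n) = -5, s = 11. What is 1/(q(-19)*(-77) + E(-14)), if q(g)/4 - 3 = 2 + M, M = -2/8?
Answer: -8778/12842213 - √6/12842213 ≈ -0.00068372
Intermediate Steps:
E(F) = √6/6 (E(F) = √(-5 + 11)/6 = √6/6)
M = -¼ (M = -2*⅛ = -¼ ≈ -0.25000)
q(g) = 19 (q(g) = 12 + 4*(2 - ¼) = 12 + 4*(7/4) = 12 + 7 = 19)
1/(q(-19)*(-77) + E(-14)) = 1/(19*(-77) + √6/6) = 1/(-1463 + √6/6)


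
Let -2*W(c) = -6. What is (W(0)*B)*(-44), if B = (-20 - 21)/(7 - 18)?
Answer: -492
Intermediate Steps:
B = 41/11 (B = -41/(-11) = -41*(-1/11) = 41/11 ≈ 3.7273)
W(c) = 3 (W(c) = -½*(-6) = 3)
(W(0)*B)*(-44) = (3*(41/11))*(-44) = (123/11)*(-44) = -492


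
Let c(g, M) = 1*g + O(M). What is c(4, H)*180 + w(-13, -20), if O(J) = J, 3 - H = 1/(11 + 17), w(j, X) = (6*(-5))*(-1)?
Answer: 8985/7 ≈ 1283.6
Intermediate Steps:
w(j, X) = 30 (w(j, X) = -30*(-1) = 30)
H = 83/28 (H = 3 - 1/(11 + 17) = 3 - 1/28 = 83/28 ≈ 2.9643)
c(g, M) = M + g (c(g, M) = 1*g + M = g + M = M + g)
c(4, H)*180 + w(-13, -20) = (83/28 + 4)*180 + 30 = (195/28)*180 + 30 = 8775/7 + 30 = 8985/7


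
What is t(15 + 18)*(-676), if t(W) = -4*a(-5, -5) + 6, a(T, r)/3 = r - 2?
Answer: -60840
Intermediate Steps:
a(T, r) = -6 + 3*r (a(T, r) = 3*(r - 2) = 3*(-2 + r) = -6 + 3*r)
t(W) = 90 (t(W) = -4*(-6 + 3*(-5)) + 6 = -4*(-6 - 15) + 6 = -4*(-21) + 6 = 84 + 6 = 90)
t(15 + 18)*(-676) = 90*(-676) = -60840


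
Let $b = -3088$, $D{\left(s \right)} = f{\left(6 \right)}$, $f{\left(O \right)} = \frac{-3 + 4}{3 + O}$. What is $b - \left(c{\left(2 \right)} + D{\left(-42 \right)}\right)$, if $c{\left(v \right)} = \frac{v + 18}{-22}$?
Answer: $- \frac{305633}{99} \approx -3087.2$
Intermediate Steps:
$c{\left(v \right)} = - \frac{9}{11} - \frac{v}{22}$ ($c{\left(v \right)} = \left(18 + v\right) \left(- \frac{1}{22}\right) = - \frac{9}{11} - \frac{v}{22}$)
$f{\left(O \right)} = \frac{1}{3 + O}$ ($f{\left(O \right)} = 1 \frac{1}{3 + O} = \frac{1}{3 + O}$)
$D{\left(s \right)} = \frac{1}{9}$ ($D{\left(s \right)} = \frac{1}{3 + 6} = \frac{1}{9}$)
$b - \left(c{\left(2 \right)} + D{\left(-42 \right)}\right) = -3088 - \left(\left(- \frac{9}{11} - \frac{1}{11}\right) + \frac{1}{9}\right) = -3088 - \left(- \frac{10}{11} + \frac{1}{9}\right) = -3088 - - \frac{79}{99} = -3088 + \frac{79}{99} = - \frac{305633}{99}$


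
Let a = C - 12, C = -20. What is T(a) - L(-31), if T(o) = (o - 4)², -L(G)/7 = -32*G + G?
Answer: 8023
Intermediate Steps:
L(G) = 217*G (L(G) = -7*(-32*G + G) = -(-217)*G = 217*G)
a = -32 (a = -20 - 12 = -32)
T(o) = (-4 + o)²
T(a) - L(-31) = (-4 - 32)² - 217*(-31) = (-36)² - 1*(-6727) = 1296 + 6727 = 8023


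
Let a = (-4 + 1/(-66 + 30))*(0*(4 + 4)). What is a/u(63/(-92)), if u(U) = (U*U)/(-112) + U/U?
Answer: 0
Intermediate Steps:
u(U) = 1 - U²/112 (u(U) = U²*(-1/112) + 1 = -U²/112 + 1 = 1 - U²/112)
a = 0 (a = (-4 + 1/(-36))*(0*8) = (-4 - 1/36)*0 = -145/36*0 = 0)
a/u(63/(-92)) = 0/(1 - (63/(-92))²/112) = 0/(1 - (63*(-1/92))²/112) = 0/(1 - (-63/92)²/112) = 0/(1 - 1/112*3969/8464) = 0/(1 - 567/135424) = 0/(134857/135424) = 0*(135424/134857) = 0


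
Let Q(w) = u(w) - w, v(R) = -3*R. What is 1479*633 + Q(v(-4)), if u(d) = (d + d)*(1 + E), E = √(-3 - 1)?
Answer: 936219 + 48*I ≈ 9.3622e+5 + 48.0*I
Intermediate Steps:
E = 2*I (E = √(-4) = 2*I ≈ 2.0*I)
u(d) = 2*d*(1 + 2*I) (u(d) = (d + d)*(1 + 2*I) = (2*d)*(1 + 2*I) = 2*d*(1 + 2*I))
Q(w) = -w + w*(2 + 4*I) (Q(w) = w*(2 + 4*I) - w = -w + w*(2 + 4*I))
1479*633 + Q(v(-4)) = 1479*633 + (-3*(-4))*(1 + 4*I) = 936207 + 12*(1 + 4*I) = 936207 + (12 + 48*I) = 936219 + 48*I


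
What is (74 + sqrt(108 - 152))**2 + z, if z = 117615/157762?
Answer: 857080799/157762 + 296*I*sqrt(11) ≈ 5432.7 + 981.72*I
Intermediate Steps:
z = 117615/157762 (z = 117615*(1/157762) = 117615/157762 ≈ 0.74552)
(74 + sqrt(108 - 152))**2 + z = (74 + sqrt(108 - 152))**2 + 117615/157762 = (74 + sqrt(-44))**2 + 117615/157762 = (74 + 2*I*sqrt(11))**2 + 117615/157762 = 117615/157762 + (74 + 2*I*sqrt(11))**2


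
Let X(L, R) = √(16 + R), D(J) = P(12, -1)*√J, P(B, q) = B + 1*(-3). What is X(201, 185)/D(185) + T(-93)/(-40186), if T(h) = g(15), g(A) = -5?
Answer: 5/40186 + √37185/1665 ≈ 0.11594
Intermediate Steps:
P(B, q) = -3 + B (P(B, q) = B - 3 = -3 + B)
D(J) = 9*√J (D(J) = (-3 + 12)*√J = 9*√J)
T(h) = -5
X(201, 185)/D(185) + T(-93)/(-40186) = √(16 + 185)/((9*√185)) - 5/(-40186) = √201*(√185/1665) - 5*(-1/40186) = √37185/1665 + 5/40186 = 5/40186 + √37185/1665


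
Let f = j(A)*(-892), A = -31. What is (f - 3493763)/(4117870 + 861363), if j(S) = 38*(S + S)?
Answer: -1392211/4979233 ≈ -0.27960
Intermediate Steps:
j(S) = 76*S (j(S) = 38*(2*S) = 76*S)
f = 2101552 (f = (76*(-31))*(-892) = -2356*(-892) = 2101552)
(f - 3493763)/(4117870 + 861363) = (2101552 - 3493763)/(4117870 + 861363) = -1392211/4979233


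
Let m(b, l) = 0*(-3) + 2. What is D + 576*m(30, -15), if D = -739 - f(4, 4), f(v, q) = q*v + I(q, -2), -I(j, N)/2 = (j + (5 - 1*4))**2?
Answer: 447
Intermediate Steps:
I(j, N) = -2*(1 + j)**2 (I(j, N) = -2*(j + (5 - 1*4))**2 = -2*(j + (5 - 4))**2 = -2*(j + 1)**2 = -2*(1 + j)**2)
f(v, q) = -2*(1 + q)**2 + q*v (f(v, q) = q*v - 2*(1 + q)**2 = -2*(1 + q)**2 + q*v)
D = -705 (D = -739 - (-2*(1 + 4)**2 + 4*4) = -739 - (-2*5**2 + 16) = -739 - (-2*25 + 16) = -739 - (-50 + 16) = -739 - 1*(-34) = -739 + 34 = -705)
m(b, l) = 2 (m(b, l) = 0 + 2 = 2)
D + 576*m(30, -15) = -705 + 576*2 = -705 + 1152 = 447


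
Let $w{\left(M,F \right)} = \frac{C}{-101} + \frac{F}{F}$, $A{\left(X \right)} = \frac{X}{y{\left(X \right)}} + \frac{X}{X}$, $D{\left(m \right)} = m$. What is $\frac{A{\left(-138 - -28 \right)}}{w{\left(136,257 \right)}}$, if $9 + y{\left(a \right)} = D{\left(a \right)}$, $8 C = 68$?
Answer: $\frac{46258}{22015} \approx 2.1012$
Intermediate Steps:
$C = \frac{17}{2}$ ($C = \frac{1}{8} \cdot 68 = \frac{17}{2} \approx 8.5$)
$y{\left(a \right)} = -9 + a$
$A{\left(X \right)} = 1 + \frac{X}{-9 + X}$ ($A{\left(X \right)} = \frac{X}{-9 + X} + \frac{X}{X} = \frac{X}{-9 + X} + 1 = 1 + \frac{X}{-9 + X}$)
$w{\left(M,F \right)} = \frac{185}{202}$ ($w{\left(M,F \right)} = \frac{17}{2 \left(-101\right)} + \frac{F}{F} = \frac{17}{2} \left(- \frac{1}{101}\right) + 1 = - \frac{17}{202} + 1 = \frac{185}{202}$)
$\frac{A{\left(-138 - -28 \right)}}{w{\left(136,257 \right)}} = \frac{\frac{1}{-9 - 110} \left(-9 + 2 \left(-138 - -28\right)\right)}{\frac{185}{202}} = \frac{-9 + 2 \left(-138 + 28\right)}{-9 + \left(-138 + 28\right)} \frac{202}{185} = \frac{-9 + 2 \left(-110\right)}{-9 - 110} \cdot \frac{202}{185} = \frac{-9 - 220}{-119} \cdot \frac{202}{185} = \left(- \frac{1}{119}\right) \left(-229\right) \frac{202}{185} = \frac{229}{119} \cdot \frac{202}{185} = \frac{46258}{22015}$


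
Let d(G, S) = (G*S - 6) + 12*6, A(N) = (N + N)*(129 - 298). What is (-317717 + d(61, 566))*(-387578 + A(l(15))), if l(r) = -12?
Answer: 108584666250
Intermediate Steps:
A(N) = -338*N (A(N) = (2*N)*(-169) = -338*N)
d(G, S) = 66 + G*S (d(G, S) = (-6 + G*S) + 72 = 66 + G*S)
(-317717 + d(61, 566))*(-387578 + A(l(15))) = (-317717 + (66 + 61*566))*(-387578 - 338*(-12)) = (-317717 + (66 + 34526))*(-387578 + 4056) = (-317717 + 34592)*(-383522) = -283125*(-383522) = 108584666250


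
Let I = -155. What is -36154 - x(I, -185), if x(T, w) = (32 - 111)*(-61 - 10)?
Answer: -41763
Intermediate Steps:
x(T, w) = 5609 (x(T, w) = -79*(-71) = 5609)
-36154 - x(I, -185) = -36154 - 1*5609 = -36154 - 5609 = -41763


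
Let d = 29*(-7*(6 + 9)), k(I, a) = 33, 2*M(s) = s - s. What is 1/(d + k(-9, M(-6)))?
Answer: -1/3012 ≈ -0.00033201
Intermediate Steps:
M(s) = 0 (M(s) = (s - s)/2 = (½)*0 = 0)
d = -3045 (d = 29*(-7*15) = 29*(-105) = -3045)
1/(d + k(-9, M(-6))) = 1/(-3045 + 33) = 1/(-3012) = -1/3012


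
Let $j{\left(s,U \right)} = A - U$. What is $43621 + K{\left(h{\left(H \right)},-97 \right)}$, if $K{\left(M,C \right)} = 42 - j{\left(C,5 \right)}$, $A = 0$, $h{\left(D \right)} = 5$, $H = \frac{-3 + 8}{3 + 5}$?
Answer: $43668$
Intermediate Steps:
$H = \frac{5}{8} \approx 0.625$
$j{\left(s,U \right)} = - U$ ($j{\left(s,U \right)} = 0 - U = - U$)
$K{\left(M,C \right)} = 47$ ($K{\left(M,C \right)} = 42 - \left(-1\right) 5 = 42 - -5 = 42 + 5 = 47$)
$43621 + K{\left(h{\left(H \right)},-97 \right)} = 43621 + 47 = 43668$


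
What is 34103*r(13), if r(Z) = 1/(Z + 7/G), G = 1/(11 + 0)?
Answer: 34103/90 ≈ 378.92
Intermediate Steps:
G = 1/11 ≈ 0.090909
r(Z) = 1/(77 + Z) (r(Z) = 1/(Z + 7/(1/11)) = 1/(Z + 7*11) = 1/(Z + 77) = 1/(77 + Z))
34103*r(13) = 34103/(77 + 13) = 34103/90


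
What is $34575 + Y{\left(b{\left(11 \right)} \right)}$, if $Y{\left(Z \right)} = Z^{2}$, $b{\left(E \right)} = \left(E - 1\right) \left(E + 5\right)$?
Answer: $60175$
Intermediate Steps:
$b{\left(E \right)} = \left(-1 + E\right) \left(5 + E\right)$
$34575 + Y{\left(b{\left(11 \right)} \right)} = 34575 + \left(-5 + 11^{2} + 4 \cdot 11\right)^{2} = 34575 + \left(-5 + 121 + 44\right)^{2} = 34575 + 160^{2} = 34575 + 25600 = 60175$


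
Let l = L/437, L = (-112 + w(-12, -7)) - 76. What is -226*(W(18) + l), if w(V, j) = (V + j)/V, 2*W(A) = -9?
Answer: 2919355/2622 ≈ 1113.4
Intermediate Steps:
W(A) = -9/2 (W(A) = (½)*(-9) = -9/2)
w(V, j) = (V + j)/V
L = -2237/12 (L = (-112 + (-12 - 7)/(-12)) - 76 = (-112 - 1/12*(-19)) - 76 = (-112 + 19/12) - 76 = -1325/12 - 76 = -2237/12 ≈ -186.42)
l = -2237/5244 (l = -2237/12/437 = -2237/12*1/437 = -2237/5244 ≈ -0.42658)
-226*(W(18) + l) = -226*(-9/2 - 2237/5244) = -226*(-25835/5244) = 2919355/2622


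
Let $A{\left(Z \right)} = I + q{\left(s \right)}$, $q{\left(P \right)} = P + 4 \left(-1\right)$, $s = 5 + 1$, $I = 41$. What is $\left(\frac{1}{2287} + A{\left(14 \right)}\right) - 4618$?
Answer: $- \frac{10463024}{2287} \approx -4575.0$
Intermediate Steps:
$s = 6$
$q{\left(P \right)} = -4 + P$ ($q{\left(P \right)} = P - 4 = -4 + P$)
$A{\left(Z \right)} = 43$ ($A{\left(Z \right)} = 41 + \left(-4 + 6\right) = 41 + 2 = 43$)
$\left(\frac{1}{2287} + A{\left(14 \right)}\right) - 4618 = \left(\frac{1}{2287} + 43\right) - 4618 = \frac{98342}{2287} - 4618 = - \frac{10463024}{2287}$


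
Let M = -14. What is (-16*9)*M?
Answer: 2016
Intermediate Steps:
(-16*9)*M = -16*9*(-14) = -144*(-14) = 2016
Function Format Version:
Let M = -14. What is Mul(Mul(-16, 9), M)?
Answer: 2016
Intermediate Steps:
Mul(Mul(-16, 9), M) = Mul(Mul(-16, 9), -14) = Mul(-144, -14) = 2016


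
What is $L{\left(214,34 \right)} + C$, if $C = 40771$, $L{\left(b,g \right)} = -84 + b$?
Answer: $40901$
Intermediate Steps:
$L{\left(214,34 \right)} + C = \left(-84 + 214\right) + 40771 = 130 + 40771 = 40901$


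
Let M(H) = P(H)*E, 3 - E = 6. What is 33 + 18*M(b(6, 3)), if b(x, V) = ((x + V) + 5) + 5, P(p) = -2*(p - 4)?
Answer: 1653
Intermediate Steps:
E = -3 (E = 3 - 1*6 = 3 - 6 = -3)
P(p) = 8 - 2*p (P(p) = -2*(-4 + p) = 8 - 2*p)
b(x, V) = 10 + V + x (b(x, V) = ((V + x) + 5) + 5 = (5 + V + x) + 5 = 10 + V + x)
M(H) = -24 + 6*H (M(H) = (8 - 2*H)*(-3) = -24 + 6*H)
33 + 18*M(b(6, 3)) = 33 + 18*(-24 + 6*(10 + 3 + 6)) = 33 + 18*(-24 + 6*19) = 33 + 18*(-24 + 114) = 33 + 18*90 = 33 + 1620 = 1653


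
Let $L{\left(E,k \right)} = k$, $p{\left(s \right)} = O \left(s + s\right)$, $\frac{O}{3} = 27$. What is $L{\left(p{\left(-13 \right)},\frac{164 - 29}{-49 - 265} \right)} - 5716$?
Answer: $- \frac{1794959}{314} \approx -5716.4$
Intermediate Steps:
$O = 81$ ($O = 3 \cdot 27 = 81$)
$p{\left(s \right)} = 162 s$ ($p{\left(s \right)} = 81 \left(s + s\right) = 81 \cdot 2 s = 162 s$)
$L{\left(p{\left(-13 \right)},\frac{164 - 29}{-49 - 265} \right)} - 5716 = \frac{164 - 29}{-49 - 265} - 5716 = \frac{135}{-314} - 5716 = 135 \left(- \frac{1}{314}\right) - 5716 = - \frac{135}{314} - 5716 = - \frac{1794959}{314}$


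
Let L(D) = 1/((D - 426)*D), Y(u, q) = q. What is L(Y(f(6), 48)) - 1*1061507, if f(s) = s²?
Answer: -19259983009/18144 ≈ -1.0615e+6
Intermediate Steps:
L(D) = 1/(D*(-426 + D)) (L(D) = 1/((-426 + D)*D) = 1/(D*(-426 + D)))
L(Y(f(6), 48)) - 1*1061507 = 1/(48*(-426 + 48)) - 1*1061507 = (1/48)/(-378) - 1061507 = (1/48)*(-1/378) - 1061507 = -1/18144 - 1061507 = -19259983009/18144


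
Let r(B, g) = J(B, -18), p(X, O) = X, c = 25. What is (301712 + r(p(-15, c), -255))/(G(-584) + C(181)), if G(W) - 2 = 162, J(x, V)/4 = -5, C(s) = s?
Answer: 100564/115 ≈ 874.47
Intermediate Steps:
J(x, V) = -20 (J(x, V) = 4*(-5) = -20)
G(W) = 164 (G(W) = 2 + 162 = 164)
r(B, g) = -20
(301712 + r(p(-15, c), -255))/(G(-584) + C(181)) = (301712 - 20)/(164 + 181) = 301692/345 = 301692*(1/345) = 100564/115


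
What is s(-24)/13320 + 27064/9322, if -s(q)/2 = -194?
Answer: 45513677/15521130 ≈ 2.9324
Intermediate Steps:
s(q) = 388 (s(q) = -2*(-194) = 388)
s(-24)/13320 + 27064/9322 = 388/13320 + 27064/9322 = 388*(1/13320) + 27064*(1/9322) = 97/3330 + 13532/4661 = 45513677/15521130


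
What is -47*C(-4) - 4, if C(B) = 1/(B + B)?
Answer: 15/8 ≈ 1.8750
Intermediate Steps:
C(B) = 1/(2*B)
-47*C(-4) - 4 = -47/(2*(-4)) - 4 = -47*(-1)/(2*4) - 4 = -47*(-⅛) - 4 = 47/8 - 4 = 15/8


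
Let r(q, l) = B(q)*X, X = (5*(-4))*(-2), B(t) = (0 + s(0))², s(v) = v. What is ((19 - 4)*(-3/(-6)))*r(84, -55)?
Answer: 0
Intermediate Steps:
B(t) = 0 (B(t) = (0 + 0)² = 0² = 0)
X = 40 (X = -20*(-2) = 40)
r(q, l) = 0 (r(q, l) = 0*40 = 0)
((19 - 4)*(-3/(-6)))*r(84, -55) = ((19 - 4)*(-3/(-6)))*0 = (15*(-3*(-⅙)))*0 = (15*(½))*0 = (15/2)*0 = 0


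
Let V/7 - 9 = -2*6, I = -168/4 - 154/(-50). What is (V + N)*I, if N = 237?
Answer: -210168/25 ≈ -8406.7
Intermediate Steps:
I = -973/25 (I = -168*¼ - 154*(-1/50) = -42 + 77/25 = -973/25 ≈ -38.920)
V = -21 (V = 63 + 7*(-2*6) = 63 + 7*(-12) = 63 - 84 = -21)
(V + N)*I = (-21 + 237)*(-973/25) = 216*(-973/25) = -210168/25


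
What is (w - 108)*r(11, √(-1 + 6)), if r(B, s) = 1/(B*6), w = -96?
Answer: -34/11 ≈ -3.0909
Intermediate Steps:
r(B, s) = 1/(6*B) (r(B, s) = (⅙)/B = 1/(6*B))
(w - 108)*r(11, √(-1 + 6)) = (-96 - 108)*((⅙)/11) = -34/11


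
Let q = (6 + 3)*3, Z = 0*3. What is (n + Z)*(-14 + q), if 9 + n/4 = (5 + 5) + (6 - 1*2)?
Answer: 260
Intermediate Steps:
n = 20 (n = -36 + 4*((5 + 5) + (6 - 1*2)) = -36 + 4*(10 + (6 - 2)) = -36 + 4*(10 + 4) = -36 + 4*14 = -36 + 56 = 20)
Z = 0
q = 27 (q = 9*3 = 27)
(n + Z)*(-14 + q) = (20 + 0)*(-14 + 27) = 20*13 = 260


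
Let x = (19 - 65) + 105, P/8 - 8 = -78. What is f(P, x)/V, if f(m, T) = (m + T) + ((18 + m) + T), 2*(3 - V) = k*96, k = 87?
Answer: 328/1391 ≈ 0.23580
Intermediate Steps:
P = -560 (P = 64 + 8*(-78) = 64 - 624 = -560)
x = 59 (x = -46 + 105 = 59)
V = -4173 (V = 3 - 87*96/2 = 3 - 1/2*8352 = 3 - 4176 = -4173)
f(m, T) = 18 + 2*T + 2*m (f(m, T) = (T + m) + (18 + T + m) = 18 + 2*T + 2*m)
f(P, x)/V = (18 + 2*59 + 2*(-560))/(-4173) = (18 + 118 - 1120)*(-1/4173) = -984*(-1/4173) = 328/1391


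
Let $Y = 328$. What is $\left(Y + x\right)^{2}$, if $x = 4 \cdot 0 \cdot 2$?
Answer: $107584$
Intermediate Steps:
$x = 0$ ($x = 0 \cdot 2 = 0$)
$\left(Y + x\right)^{2} = \left(328 + 0\right)^{2} = 328^{2} = 107584$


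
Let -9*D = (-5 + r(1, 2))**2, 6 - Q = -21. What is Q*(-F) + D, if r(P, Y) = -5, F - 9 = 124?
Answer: -32419/9 ≈ -3602.1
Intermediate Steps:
F = 133 (F = 9 + 124 = 133)
Q = 27 (Q = 6 - 1*(-21) = 6 + 21 = 27)
D = -100/9 (D = -(-5 - 5)**2/9 = -1/9*(-10)**2 = -1/9*100 = -100/9 ≈ -11.111)
Q*(-F) + D = 27*(-1*133) - 100/9 = 27*(-133) - 100/9 = -3591 - 100/9 = -32419/9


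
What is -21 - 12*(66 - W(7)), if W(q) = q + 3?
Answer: -693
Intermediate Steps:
W(q) = 3 + q
-21 - 12*(66 - W(7)) = -21 - 12*(66 - (3 + 7)) = -21 - 12*(66 - 1*10) = -21 - 12*(66 - 10) = -21 - 12*56 = -21 - 672 = -693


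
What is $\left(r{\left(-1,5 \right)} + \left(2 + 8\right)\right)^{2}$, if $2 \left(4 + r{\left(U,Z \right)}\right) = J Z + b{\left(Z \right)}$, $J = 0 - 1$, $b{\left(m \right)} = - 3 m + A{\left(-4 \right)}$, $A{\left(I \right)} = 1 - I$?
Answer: $\frac{9}{4} \approx 2.25$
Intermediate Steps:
$b{\left(m \right)} = 5 - 3 m$ ($b{\left(m \right)} = - 3 m + \left(1 - -4\right) = - 3 m + \left(1 + 4\right) = - 3 m + 5 = 5 - 3 m$)
$J = -1$ ($J = 0 - 1 = -1$)
$r{\left(U,Z \right)} = - \frac{3}{2} - 2 Z$ ($r{\left(U,Z \right)} = -4 + \frac{- Z - \left(-5 + 3 Z\right)}{2} = -4 + \frac{5 - 4 Z}{2} = -4 - \left(- \frac{5}{2} + 2 Z\right) = - \frac{3}{2} - 2 Z$)
$\left(r{\left(-1,5 \right)} + \left(2 + 8\right)\right)^{2} = \left(\left(- \frac{3}{2} - 10\right) + \left(2 + 8\right)\right)^{2} = \left(\left(- \frac{3}{2} - 10\right) + 10\right)^{2} = \left(- \frac{23}{2} + 10\right)^{2} = \left(- \frac{3}{2}\right)^{2} = \frac{9}{4}$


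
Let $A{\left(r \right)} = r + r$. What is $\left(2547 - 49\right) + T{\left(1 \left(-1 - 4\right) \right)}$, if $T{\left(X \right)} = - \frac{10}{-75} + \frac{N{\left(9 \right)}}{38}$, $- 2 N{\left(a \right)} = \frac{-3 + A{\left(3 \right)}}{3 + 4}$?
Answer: $\frac{19935059}{7980} \approx 2498.1$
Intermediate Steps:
$A{\left(r \right)} = 2 r$
$N{\left(a \right)} = - \frac{3}{14}$ ($N{\left(a \right)} = - \frac{\left(-3 + 2 \cdot 3\right) \frac{1}{3 + 4}}{2} = - \frac{\left(-3 + 6\right) \frac{1}{7}}{2} = - \frac{3 \cdot \frac{1}{7}}{2} = \left(- \frac{1}{2}\right) \frac{3}{7} = - \frac{3}{14}$)
$T{\left(X \right)} = \frac{1019}{7980}$ ($T{\left(X \right)} = - \frac{10}{-75} - \frac{3}{14 \cdot 38} = \left(-10\right) \left(- \frac{1}{75}\right) - \frac{3}{532} = \frac{2}{15} - \frac{3}{532} = \frac{1019}{7980}$)
$\left(2547 - 49\right) + T{\left(1 \left(-1 - 4\right) \right)} = \left(2547 - 49\right) + \frac{1019}{7980} = 2498 + \frac{1019}{7980} = \frac{19935059}{7980}$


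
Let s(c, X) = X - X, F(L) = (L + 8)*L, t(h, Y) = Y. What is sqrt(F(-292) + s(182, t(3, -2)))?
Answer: 4*sqrt(5183) ≈ 287.97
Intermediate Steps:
F(L) = L*(8 + L) (F(L) = (8 + L)*L = L*(8 + L))
s(c, X) = 0
sqrt(F(-292) + s(182, t(3, -2))) = sqrt(-292*(8 - 292) + 0) = sqrt(-292*(-284) + 0) = sqrt(82928 + 0) = sqrt(82928) = 4*sqrt(5183)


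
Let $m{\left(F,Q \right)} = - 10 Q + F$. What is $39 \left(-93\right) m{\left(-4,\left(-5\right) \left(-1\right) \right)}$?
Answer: $195858$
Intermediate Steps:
$m{\left(F,Q \right)} = F - 10 Q$
$39 \left(-93\right) m{\left(-4,\left(-5\right) \left(-1\right) \right)} = 39 \left(-93\right) \left(-4 - 10 \left(\left(-5\right) \left(-1\right)\right)\right) = - 3627 \left(-4 - 50\right) = \left(-3627\right) \left(-54\right) = 195858$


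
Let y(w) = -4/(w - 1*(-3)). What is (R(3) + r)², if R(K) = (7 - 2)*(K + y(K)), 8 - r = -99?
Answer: 126736/9 ≈ 14082.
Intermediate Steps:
y(w) = -4/(3 + w) (y(w) = -4/(w + 3) = -4/(3 + w))
r = 107 (r = 8 - 1*(-99) = 8 + 99 = 107)
R(K) = -20/(3 + K) + 5*K (R(K) = (7 - 2)*(K - 4/(3 + K)) = 5*(K - 4/(3 + K)) = -20/(3 + K) + 5*K)
(R(3) + r)² = (5*(-4 + 3*(3 + 3))/(3 + 3) + 107)² = (5*(-4 + 3*6)/6 + 107)² = (5*(⅙)*(-4 + 18) + 107)² = (5*(⅙)*14 + 107)² = (35/3 + 107)² = (356/3)² = 126736/9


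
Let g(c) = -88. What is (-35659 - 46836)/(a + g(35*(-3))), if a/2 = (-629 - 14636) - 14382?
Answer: 82495/59382 ≈ 1.3892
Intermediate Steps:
a = -59294 (a = 2*((-629 - 14636) - 14382) = 2*(-15265 - 14382) = 2*(-29647) = -59294)
(-35659 - 46836)/(a + g(35*(-3))) = (-35659 - 46836)/(-59294 - 88) = -82495/(-59382) = -82495*(-1/59382) = 82495/59382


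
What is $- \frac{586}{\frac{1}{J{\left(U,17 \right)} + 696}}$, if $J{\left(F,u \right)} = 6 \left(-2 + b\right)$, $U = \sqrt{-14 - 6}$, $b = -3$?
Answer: $-390276$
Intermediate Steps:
$U = 2 i \sqrt{5}$ ($U = \sqrt{-20} = 2 i \sqrt{5} \approx 4.4721 i$)
$J{\left(F,u \right)} = -30$ ($J{\left(F,u \right)} = 6 \left(-2 - 3\right) = 6 \left(-5\right) = -30$)
$- \frac{586}{\frac{1}{J{\left(U,17 \right)} + 696}} = - \frac{586}{\frac{1}{-30 + 696}} = - \frac{586}{\frac{1}{666}} = - 586 \frac{1}{\frac{1}{666}} = \left(-586\right) 666 = -390276$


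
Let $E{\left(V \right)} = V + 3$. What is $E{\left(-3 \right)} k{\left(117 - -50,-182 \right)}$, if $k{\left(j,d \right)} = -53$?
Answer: $0$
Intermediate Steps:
$E{\left(V \right)} = 3 + V$
$E{\left(-3 \right)} k{\left(117 - -50,-182 \right)} = \left(3 - 3\right) \left(-53\right) = 0 \left(-53\right) = 0$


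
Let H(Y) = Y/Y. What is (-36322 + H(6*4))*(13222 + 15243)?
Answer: -1033877265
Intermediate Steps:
H(Y) = 1
(-36322 + H(6*4))*(13222 + 15243) = (-36322 + 1)*(13222 + 15243) = -36321*28465 = -1033877265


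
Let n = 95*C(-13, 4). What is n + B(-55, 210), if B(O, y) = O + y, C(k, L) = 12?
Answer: 1295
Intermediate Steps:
n = 1140 (n = 95*12 = 1140)
n + B(-55, 210) = 1140 + (-55 + 210) = 1140 + 155 = 1295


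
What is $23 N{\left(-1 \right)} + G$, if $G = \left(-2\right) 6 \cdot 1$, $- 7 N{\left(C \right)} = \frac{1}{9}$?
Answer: $- \frac{779}{63} \approx -12.365$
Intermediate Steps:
$N{\left(C \right)} = - \frac{1}{63}$ ($N{\left(C \right)} = - \frac{1}{7 \cdot 9} = \left(- \frac{1}{7}\right) \frac{1}{9} = - \frac{1}{63}$)
$G = -12$ ($G = \left(-12\right) 1 = -12$)
$23 N{\left(-1 \right)} + G = 23 \left(- \frac{1}{63}\right) - 12 = - \frac{23}{63} - 12 = - \frac{779}{63}$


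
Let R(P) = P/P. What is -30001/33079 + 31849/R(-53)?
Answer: 55447530/1741 ≈ 31848.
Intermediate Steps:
R(P) = 1
-30001/33079 + 31849/R(-53) = -30001/33079 + 31849/1 = -30001*1/33079 + 31849*1 = -1579/1741 + 31849 = 55447530/1741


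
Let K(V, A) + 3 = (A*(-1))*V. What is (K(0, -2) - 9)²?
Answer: 144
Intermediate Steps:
K(V, A) = -3 - A*V (K(V, A) = -3 + (A*(-1))*V = -3 + (-A)*V = -3 - A*V)
(K(0, -2) - 9)² = ((-3 - 1*(-2)*0) - 9)² = ((-3 + 0) - 9)² = (-3 - 9)² = (-12)² = 144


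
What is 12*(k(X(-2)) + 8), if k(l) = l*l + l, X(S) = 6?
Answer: 600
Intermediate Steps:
k(l) = l + l**2 (k(l) = l**2 + l = l + l**2)
12*(k(X(-2)) + 8) = 12*(6*(1 + 6) + 8) = 12*(6*7 + 8) = 12*(42 + 8) = 12*50 = 600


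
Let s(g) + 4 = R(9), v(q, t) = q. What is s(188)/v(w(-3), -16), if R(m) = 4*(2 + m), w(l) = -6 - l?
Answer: -40/3 ≈ -13.333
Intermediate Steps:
R(m) = 8 + 4*m
s(g) = 40 (s(g) = -4 + (8 + 4*9) = -4 + (8 + 36) = -4 + 44 = 40)
s(188)/v(w(-3), -16) = 40/(-6 - 1*(-3)) = 40/(-6 + 3) = 40/(-3) = 40*(-1/3) = -40/3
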